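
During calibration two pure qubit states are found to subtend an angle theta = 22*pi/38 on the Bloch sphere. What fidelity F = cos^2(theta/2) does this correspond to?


For states separated by angle theta on Bloch sphere:
F = cos^2(theta/2)
theta = 22*pi/38 = 1.8188
theta/2 = 0.9094
cos(theta/2) = 0.6142
F = 0.3773

0.3773


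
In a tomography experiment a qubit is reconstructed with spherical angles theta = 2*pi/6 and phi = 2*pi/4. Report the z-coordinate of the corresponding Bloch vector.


theta = 1.0472, phi = 1.5708
r_z = cos(theta) = 0.5000

0.5000


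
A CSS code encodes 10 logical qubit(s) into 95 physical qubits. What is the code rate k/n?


Code rate R = k/n
= 10/95
= 0.1053

0.1053


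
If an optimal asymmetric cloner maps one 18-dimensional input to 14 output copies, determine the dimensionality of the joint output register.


Output space = H^(tensor 14) where dim(H) = 18
dim = 18^14
= 324 (after 2 factors)
= 5832 (after 3 factors)
= 104976 (after 4 factors)
= 1889568 (after 5 factors)
= 34012224 (after 6 factors)
= 612220032 (after 7 factors)
= 11019960576 (after 8 factors)
= 198359290368 (after 9 factors)
= 3570467226624 (after 10 factors)
= 64268410079232 (after 11 factors)
= 1156831381426176 (after 12 factors)
= 20822964865671168 (after 13 factors)
= 374813367582081024 (after 14 factors)
= 374813367582081024

374813367582081024


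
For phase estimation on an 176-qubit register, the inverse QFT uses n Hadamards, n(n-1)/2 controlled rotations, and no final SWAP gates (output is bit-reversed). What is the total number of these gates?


Hadamard gates: 176
Controlled rotations: n*(n-1)/2 = 176*175/2 = 15400
SWAP gates: 0 (omitted)
Total = 176 + 15400
= 15576

15576


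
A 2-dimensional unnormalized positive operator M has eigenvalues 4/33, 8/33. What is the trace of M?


tr(M) = sum of eigenvalues
= 4/33 + 8/33
= 12/33
= 0.3636

0.3636


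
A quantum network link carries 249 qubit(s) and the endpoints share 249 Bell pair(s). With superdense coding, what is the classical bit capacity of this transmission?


Superdense coding allows 2 classical bits per shared entangled pair.
249 pair(s) -> 2 * 249 = 498 classical bits

498


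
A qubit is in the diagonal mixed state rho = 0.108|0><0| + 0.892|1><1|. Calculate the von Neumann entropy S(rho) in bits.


S = -p*log2(p) - (1-p)*log2(1-p)
p = 0.1080, 1-p = 0.8920
= -0.1080 * log2(0.1080) - 0.8920 * log2(0.8920)
= -(-0.3468) - (-0.1471)
= 0.4939

0.4939


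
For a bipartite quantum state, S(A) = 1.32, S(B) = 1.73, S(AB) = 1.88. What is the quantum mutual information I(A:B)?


I(A:B) = S(A) + S(B) - S(AB)
= 1.32 + 1.73 - 1.88
= 1.1700

1.1700


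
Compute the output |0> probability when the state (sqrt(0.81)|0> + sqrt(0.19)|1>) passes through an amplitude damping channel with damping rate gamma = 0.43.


For amplitude damping with parameter gamma on state sqrt(a)|0> + sqrt(b)|1>:
alpha^2 = 0.81, beta^2 = 0.19
P(|0>) = alpha^2 + gamma * beta^2
= 0.81 + 0.43 * 0.19
= 0.81 + 0.0817
= 0.8917

0.8917


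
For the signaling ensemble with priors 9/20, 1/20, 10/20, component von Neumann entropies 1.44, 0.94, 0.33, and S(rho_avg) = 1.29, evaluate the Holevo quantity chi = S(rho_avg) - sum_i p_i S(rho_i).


chi = S(rho) - sum_i p_i * S(rho_i)
Weighted entropy = 9/20 * 1.44 + 1/20 * 0.94 + 10/20 * 0.33
= 0.8600
chi = 1.29 - 0.8600
= 0.4300

0.4300


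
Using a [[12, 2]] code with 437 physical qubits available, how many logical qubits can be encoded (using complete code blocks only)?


Each code block uses 12 physical qubits for 2 logical qubit(s).
Number of complete blocks = floor(437 / 12) = 36
Logical qubits = 36 * 2
= 72

72


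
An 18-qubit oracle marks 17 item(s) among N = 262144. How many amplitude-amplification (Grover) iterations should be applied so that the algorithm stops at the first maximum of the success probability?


After j Grover iterations the success probability is P(j) = sin^2((2j+1)*theta), where sin(theta) = sqrt(k/N).
N = 2^18 = 262144, k = 17
sin(theta) = sqrt(k/N) = 0.008052940675
theta = arcsin(sqrt(k/N)) = 0.008053027716 rad
P(j) reaches its first maximum when (2j+1)*theta is as close as possible to pi/2, i.e. j = round(pi/(4*theta) - 1/2).
pi/(4*theta) - 1/2 = 97.0283
(For comparison, the common estimate pi/4 * sqrt(N/k) = 97.5294; the exact maximiser is used here.)
Optimal iterations = 97

97


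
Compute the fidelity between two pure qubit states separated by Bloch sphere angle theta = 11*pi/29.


For states separated by angle theta on Bloch sphere:
F = cos^2(theta/2)
theta = 11*pi/29 = 1.1916
theta/2 = 0.5958
cos(theta/2) = 0.8277
F = 0.6851

0.6851


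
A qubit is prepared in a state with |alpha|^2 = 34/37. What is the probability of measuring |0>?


|alpha|^2 = 34/37 = 0.9189
|beta|^2 = 1 - 34/37 = 3/37 = 0.0811
P(|0>) = |alpha|^2 = 0.9189

0.9189


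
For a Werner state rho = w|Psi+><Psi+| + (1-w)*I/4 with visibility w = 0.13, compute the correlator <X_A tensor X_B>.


|Psi+> = (|01> + |10>)/sqrt(2)
For the pure Bell state, <X_A X_B> = +1 (Bell-state Pauli correlator).
The maximally-mixed part I/4 has tr(I/4 * P tensor P) = 0 for any traceless Pauli P.
So <X_A X_B>_rho = w * (+1) + (1 - w) * 0
= 0.13 * (+1)
= 0.1300

0.1300


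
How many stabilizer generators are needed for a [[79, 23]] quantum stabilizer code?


For an [[n,k]] stabilizer code:
Number of stabilizer generators = n - k
= 79 - 23
= 56

56


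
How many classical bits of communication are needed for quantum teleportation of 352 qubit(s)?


Quantum teleportation requires 2 classical bits per qubit teleported.
352 qubit(s) -> 2 * 352 = 704 classical bits

704


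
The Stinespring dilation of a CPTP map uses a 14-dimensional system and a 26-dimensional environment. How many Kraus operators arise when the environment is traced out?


Tracing out the environment in an orthonormal basis {|i>_E} gives Kraus operators K_i = <i|_E U |0>_E.
Number of Kraus operators = dim(H_env) = d_env
= 26

26


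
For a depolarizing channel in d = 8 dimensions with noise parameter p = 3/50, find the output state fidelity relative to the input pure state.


F = (1-p) + p/d
= (1 - 0.0600) + 0.0600/8
= 0.9400 + 0.0075
= 0.9475

0.9475


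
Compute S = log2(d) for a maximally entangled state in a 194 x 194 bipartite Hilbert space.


For a maximally entangled state in d x d:
S = log2(d) = log2(194)
= 7.5999

7.5999


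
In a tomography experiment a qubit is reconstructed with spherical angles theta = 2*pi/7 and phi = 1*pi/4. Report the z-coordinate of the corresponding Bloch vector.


theta = 0.8976, phi = 0.7854
r_z = cos(theta) = 0.6235

0.6235


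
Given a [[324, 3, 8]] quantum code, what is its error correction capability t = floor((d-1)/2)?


Code parameters: [[324, 3, 8]], distance d = 8.
Number of correctable errors = floor((d-1)/2)
= floor((8 - 1)/2)
= floor(7/2)
= 3

3


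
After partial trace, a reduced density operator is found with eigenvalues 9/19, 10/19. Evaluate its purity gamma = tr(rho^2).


tr(rho^2) = sum of eigenvalues squared
= (9/19)^2 + (10/19)^2
= (81 + 100) / 361
= 181/361
= 0.5014

0.5014


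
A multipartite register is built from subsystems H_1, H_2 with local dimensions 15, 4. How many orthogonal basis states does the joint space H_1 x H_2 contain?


dim(H_1 x H_2) = 15 * 4
= 60

60


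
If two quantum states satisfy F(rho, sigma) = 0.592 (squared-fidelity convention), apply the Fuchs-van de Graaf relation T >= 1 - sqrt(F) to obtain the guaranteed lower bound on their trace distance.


Fuchs-van de Graaf (squared-fidelity convention): 1 - sqrt(F) <= T <= sqrt(1 - F).
Lower bound: T >= 1 - sqrt(F)
sqrt(F) = sqrt(0.592) = 0.7694
T >= 1 - 0.7694
T >= 0.2306

0.2306


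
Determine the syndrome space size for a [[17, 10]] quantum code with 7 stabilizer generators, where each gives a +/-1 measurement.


Each stabilizer generator gives a binary (+1 or -1) measurement outcome.
With 7 independent generators:
Total syndromes = 2^7
= 128

128


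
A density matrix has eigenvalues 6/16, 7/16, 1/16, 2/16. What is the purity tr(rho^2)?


tr(rho^2) = sum of eigenvalues squared
= (6/16)^2 + (7/16)^2 + (1/16)^2 + (2/16)^2
= (36 + 49 + 1 + 4) / 256
= 90/256
= 0.3516

0.3516


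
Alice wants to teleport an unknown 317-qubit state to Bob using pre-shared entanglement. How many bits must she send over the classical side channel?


Quantum teleportation requires 2 classical bits per qubit teleported.
317 qubit(s) -> 2 * 317 = 634 classical bits

634


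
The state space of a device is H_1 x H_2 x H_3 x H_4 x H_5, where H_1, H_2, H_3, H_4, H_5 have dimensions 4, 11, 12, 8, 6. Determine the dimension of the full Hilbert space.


dim(H_1 x H_2 x H_3 x H_4 x H_5) = 4 * 11 * 12 * 8 * 6
= 44 * 12 * 8 * 6
= 528 * 8 * 6
= 4224 * 6
= 25344

25344


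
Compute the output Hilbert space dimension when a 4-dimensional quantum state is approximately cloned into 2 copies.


Output space = H^(tensor 2) where dim(H) = 4
dim = 4^2
= 16

16


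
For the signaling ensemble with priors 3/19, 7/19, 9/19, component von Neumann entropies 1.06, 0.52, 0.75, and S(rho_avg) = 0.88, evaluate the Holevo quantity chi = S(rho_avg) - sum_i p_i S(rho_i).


chi = S(rho) - sum_i p_i * S(rho_i)
Weighted entropy = 3/19 * 1.06 + 7/19 * 0.52 + 9/19 * 0.75
= 0.7142
chi = 0.88 - 0.7142
= 0.1658

0.1658


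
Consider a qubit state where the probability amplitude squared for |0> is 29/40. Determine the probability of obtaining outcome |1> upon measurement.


|alpha|^2 = 29/40 = 0.7250
|beta|^2 = 1 - 29/40 = 11/40 = 0.2750
P(|1>) = |beta|^2 = 0.2750

0.2750


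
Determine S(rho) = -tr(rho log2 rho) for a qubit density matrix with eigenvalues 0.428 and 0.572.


S = -p*log2(p) - (1-p)*log2(1-p)
p = 0.4280, 1-p = 0.5720
= -0.4280 * log2(0.4280) - 0.5720 * log2(0.5720)
= -(-0.5240) - (-0.4610)
= 0.9850

0.9850


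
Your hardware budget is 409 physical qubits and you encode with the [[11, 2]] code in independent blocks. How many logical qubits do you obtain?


Each code block uses 11 physical qubits for 2 logical qubit(s).
Number of complete blocks = floor(409 / 11) = 37
Logical qubits = 37 * 2
= 74

74


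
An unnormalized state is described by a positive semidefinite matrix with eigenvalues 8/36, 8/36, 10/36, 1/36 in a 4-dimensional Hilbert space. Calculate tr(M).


tr(M) = sum of eigenvalues
= 8/36 + 8/36 + 10/36 + 1/36
= 27/36
= 0.7500

0.7500


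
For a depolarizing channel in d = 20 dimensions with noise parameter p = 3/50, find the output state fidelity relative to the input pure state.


F = (1-p) + p/d
= (1 - 0.0600) + 0.0600/20
= 0.9400 + 0.0030
= 0.9430

0.9430


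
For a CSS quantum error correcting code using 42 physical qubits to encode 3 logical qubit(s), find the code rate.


Code rate R = k/n
= 3/42
= 0.0714

0.0714


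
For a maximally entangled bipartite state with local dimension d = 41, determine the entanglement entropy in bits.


For a maximally entangled state in d x d:
S = log2(d) = log2(41)
= 5.3576

5.3576


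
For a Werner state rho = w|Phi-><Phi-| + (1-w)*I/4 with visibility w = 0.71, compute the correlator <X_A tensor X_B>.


|Phi-> = (|00> - |11>)/sqrt(2)
For the pure Bell state, <X_A X_B> = -1 (Bell-state Pauli correlator).
The maximally-mixed part I/4 has tr(I/4 * P tensor P) = 0 for any traceless Pauli P.
So <X_A X_B>_rho = w * (-1) + (1 - w) * 0
= 0.71 * (-1)
= -0.7100

-0.7100


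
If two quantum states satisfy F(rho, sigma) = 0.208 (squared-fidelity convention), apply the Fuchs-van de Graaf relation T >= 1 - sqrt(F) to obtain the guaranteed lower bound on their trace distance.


Fuchs-van de Graaf (squared-fidelity convention): 1 - sqrt(F) <= T <= sqrt(1 - F).
Lower bound: T >= 1 - sqrt(F)
sqrt(F) = sqrt(0.208) = 0.4561
T >= 1 - 0.4561
T >= 0.5439

0.5439


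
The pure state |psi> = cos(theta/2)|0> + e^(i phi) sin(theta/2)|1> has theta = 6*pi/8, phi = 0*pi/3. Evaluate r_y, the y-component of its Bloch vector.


theta = 2.3562, phi = 0.0000
r_y = sin(theta)*sin(phi) = 0.7071 * 0.0000
r_y = 0.0000

0.0000


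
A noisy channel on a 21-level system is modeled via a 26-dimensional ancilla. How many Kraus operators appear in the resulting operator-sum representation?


Tracing out the environment in an orthonormal basis {|i>_E} gives Kraus operators K_i = <i|_E U |0>_E.
Number of Kraus operators = dim(H_env) = d_env
= 26

26


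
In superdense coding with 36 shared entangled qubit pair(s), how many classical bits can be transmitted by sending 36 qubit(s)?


Superdense coding allows 2 classical bits per shared entangled pair.
36 pair(s) -> 2 * 36 = 72 classical bits

72


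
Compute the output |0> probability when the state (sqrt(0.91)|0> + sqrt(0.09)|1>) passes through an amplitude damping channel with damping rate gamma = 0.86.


For amplitude damping with parameter gamma on state sqrt(a)|0> + sqrt(b)|1>:
alpha^2 = 0.91, beta^2 = 0.09
P(|0>) = alpha^2 + gamma * beta^2
= 0.91 + 0.86 * 0.09
= 0.91 + 0.0774
= 0.9874

0.9874


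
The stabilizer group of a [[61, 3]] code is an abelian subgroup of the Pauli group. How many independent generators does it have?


For an [[n,k]] stabilizer code:
Number of stabilizer generators = n - k
= 61 - 3
= 58

58


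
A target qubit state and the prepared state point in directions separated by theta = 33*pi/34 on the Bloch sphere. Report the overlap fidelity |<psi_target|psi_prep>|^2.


For states separated by angle theta on Bloch sphere:
F = cos^2(theta/2)
theta = 33*pi/34 = 3.0492
theta/2 = 1.5246
cos(theta/2) = 0.0462
F = 0.0021

0.0021


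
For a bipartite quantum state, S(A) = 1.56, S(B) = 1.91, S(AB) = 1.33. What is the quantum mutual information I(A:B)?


I(A:B) = S(A) + S(B) - S(AB)
= 1.56 + 1.91 - 1.33
= 2.1400

2.1400


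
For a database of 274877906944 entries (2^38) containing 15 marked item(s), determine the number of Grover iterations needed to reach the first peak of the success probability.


After j Grover iterations the success probability is P(j) = sin^2((2j+1)*theta), where sin(theta) = sqrt(k/N).
N = 2^38 = 274877906944, k = 15
sin(theta) = sqrt(k/N) = 7.38712949e-06
theta = arcsin(sqrt(k/N)) = 7.38712949e-06 rad
P(j) reaches its first maximum when (2j+1)*theta is as close as possible to pi/2, i.e. j = round(pi/(4*theta) - 1/2).
pi/(4*theta) - 1/2 = 106319.3045
(For comparison, the common estimate pi/4 * sqrt(N/k) = 106319.8045; the exact maximiser is used here.)
Optimal iterations = 106319

106319


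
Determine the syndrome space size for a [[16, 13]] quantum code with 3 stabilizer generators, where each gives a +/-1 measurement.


Each stabilizer generator gives a binary (+1 or -1) measurement outcome.
With 3 independent generators:
Total syndromes = 2^3
= 8

8


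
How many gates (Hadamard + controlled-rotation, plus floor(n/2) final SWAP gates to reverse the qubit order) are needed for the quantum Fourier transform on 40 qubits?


Hadamard gates: 40
Controlled rotations: n*(n-1)/2 = 40*39/2 = 780
SWAP gates: floor(n/2) = floor(40/2) = 20
Total = 40 + 780 + 20
= 840

840


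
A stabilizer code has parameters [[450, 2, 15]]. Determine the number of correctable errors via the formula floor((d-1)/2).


Code parameters: [[450, 2, 15]], distance d = 15.
Number of correctable errors = floor((d-1)/2)
= floor((15 - 1)/2)
= floor(14/2)
= 7

7


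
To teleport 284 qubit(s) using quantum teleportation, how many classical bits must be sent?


Quantum teleportation requires 2 classical bits per qubit teleported.
284 qubit(s) -> 2 * 284 = 568 classical bits

568


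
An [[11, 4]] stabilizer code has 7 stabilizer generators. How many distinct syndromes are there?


Each stabilizer generator gives a binary (+1 or -1) measurement outcome.
With 7 independent generators:
Total syndromes = 2^7
= 128

128


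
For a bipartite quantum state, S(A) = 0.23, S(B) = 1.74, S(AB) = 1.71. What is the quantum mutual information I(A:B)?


I(A:B) = S(A) + S(B) - S(AB)
= 0.23 + 1.74 - 1.71
= 0.2600

0.2600


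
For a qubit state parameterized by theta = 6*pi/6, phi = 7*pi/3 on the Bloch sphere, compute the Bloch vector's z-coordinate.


theta = 3.1416, phi = 7.3304
r_z = cos(theta) = -1.0000

-1.0000


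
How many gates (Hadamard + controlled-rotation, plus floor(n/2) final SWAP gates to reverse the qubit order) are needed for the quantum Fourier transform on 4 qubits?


Hadamard gates: 4
Controlled rotations: n*(n-1)/2 = 4*3/2 = 6
SWAP gates: floor(n/2) = floor(4/2) = 2
Total = 4 + 6 + 2
= 12

12


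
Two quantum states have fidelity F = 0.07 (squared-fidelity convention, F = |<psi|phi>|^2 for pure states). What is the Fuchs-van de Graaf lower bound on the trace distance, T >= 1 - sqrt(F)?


Fuchs-van de Graaf (squared-fidelity convention): 1 - sqrt(F) <= T <= sqrt(1 - F).
Lower bound: T >= 1 - sqrt(F)
sqrt(F) = sqrt(0.07) = 0.2646
T >= 1 - 0.2646
T >= 0.7354

0.7354


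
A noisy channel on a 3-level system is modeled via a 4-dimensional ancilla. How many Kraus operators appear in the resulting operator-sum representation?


Tracing out the environment in an orthonormal basis {|i>_E} gives Kraus operators K_i = <i|_E U |0>_E.
Number of Kraus operators = dim(H_env) = d_env
= 4

4


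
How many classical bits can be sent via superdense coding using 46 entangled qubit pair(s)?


Superdense coding allows 2 classical bits per shared entangled pair.
46 pair(s) -> 2 * 46 = 92 classical bits

92


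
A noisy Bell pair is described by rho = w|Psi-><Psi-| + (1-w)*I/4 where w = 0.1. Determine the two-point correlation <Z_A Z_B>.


|Psi-> = (|01> - |10>)/sqrt(2)
For the pure Bell state, <Z_A Z_B> = -1 (Bell-state Pauli correlator).
The maximally-mixed part I/4 has tr(I/4 * P tensor P) = 0 for any traceless Pauli P.
So <Z_A Z_B>_rho = w * (-1) + (1 - w) * 0
= 0.1 * (-1)
= -0.1000

-0.1000


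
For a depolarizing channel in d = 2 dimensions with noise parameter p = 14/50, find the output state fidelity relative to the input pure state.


F = (1-p) + p/d
= (1 - 0.2800) + 0.2800/2
= 0.7200 + 0.1400
= 0.8600

0.8600


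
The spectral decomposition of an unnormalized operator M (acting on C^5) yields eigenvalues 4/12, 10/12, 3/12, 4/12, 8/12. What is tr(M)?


tr(M) = sum of eigenvalues
= 4/12 + 10/12 + 3/12 + 4/12 + 8/12
= 29/12
= 2.4167

2.4167


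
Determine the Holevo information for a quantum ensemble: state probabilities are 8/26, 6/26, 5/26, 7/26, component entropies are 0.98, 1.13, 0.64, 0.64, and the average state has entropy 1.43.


chi = S(rho) - sum_i p_i * S(rho_i)
Weighted entropy = 8/26 * 0.98 + 6/26 * 1.13 + 5/26 * 0.64 + 7/26 * 0.64
= 0.8577
chi = 1.43 - 0.8577
= 0.5723

0.5723


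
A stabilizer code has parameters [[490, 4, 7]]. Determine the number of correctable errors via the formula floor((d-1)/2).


Code parameters: [[490, 4, 7]], distance d = 7.
Number of correctable errors = floor((d-1)/2)
= floor((7 - 1)/2)
= floor(6/2)
= 3

3


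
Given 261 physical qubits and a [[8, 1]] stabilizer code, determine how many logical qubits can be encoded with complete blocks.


Each code block uses 8 physical qubits for 1 logical qubit(s).
Number of complete blocks = floor(261 / 8) = 32
Logical qubits = 32 * 1
= 32

32


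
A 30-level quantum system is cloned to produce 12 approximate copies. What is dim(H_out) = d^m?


Output space = H^(tensor 12) where dim(H) = 30
dim = 30^12
= 900 (after 2 factors)
= 27000 (after 3 factors)
= 810000 (after 4 factors)
= 24300000 (after 5 factors)
= 729000000 (after 6 factors)
= 21870000000 (after 7 factors)
= 656100000000 (after 8 factors)
= 19683000000000 (after 9 factors)
= 590490000000000 (after 10 factors)
= 17714700000000000 (after 11 factors)
= 531441000000000000 (after 12 factors)
= 531441000000000000

531441000000000000


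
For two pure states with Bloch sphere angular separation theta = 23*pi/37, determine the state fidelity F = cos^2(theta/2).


For states separated by angle theta on Bloch sphere:
F = cos^2(theta/2)
theta = 23*pi/37 = 1.9529
theta/2 = 0.9764
cos(theta/2) = 0.5600
F = 0.3136

0.3136


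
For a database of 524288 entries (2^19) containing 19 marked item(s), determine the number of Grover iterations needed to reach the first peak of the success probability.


After j Grover iterations the success probability is P(j) = sin^2((2j+1)*theta), where sin(theta) = sqrt(k/N).
N = 2^19 = 524288, k = 19
sin(theta) = sqrt(k/N) = 0.00601993555
theta = arcsin(sqrt(k/N)) = 0.00601997191 rad
P(j) reaches its first maximum when (2j+1)*theta is as close as possible to pi/2, i.e. j = round(pi/(4*theta) - 1/2).
pi/(4*theta) - 1/2 = 129.9654
(For comparison, the common estimate pi/4 * sqrt(N/k) = 130.4662; the exact maximiser is used here.)
Optimal iterations = 130

130


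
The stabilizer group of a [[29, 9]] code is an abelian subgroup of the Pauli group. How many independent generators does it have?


For an [[n,k]] stabilizer code:
Number of stabilizer generators = n - k
= 29 - 9
= 20

20


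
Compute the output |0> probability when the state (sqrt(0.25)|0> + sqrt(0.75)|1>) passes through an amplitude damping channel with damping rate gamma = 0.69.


For amplitude damping with parameter gamma on state sqrt(a)|0> + sqrt(b)|1>:
alpha^2 = 0.25, beta^2 = 0.75
P(|0>) = alpha^2 + gamma * beta^2
= 0.25 + 0.69 * 0.75
= 0.25 + 0.5175
= 0.7675

0.7675


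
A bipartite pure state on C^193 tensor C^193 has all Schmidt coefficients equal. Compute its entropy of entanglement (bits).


For a maximally entangled state in d x d:
S = log2(d) = log2(193)
= 7.5925

7.5925


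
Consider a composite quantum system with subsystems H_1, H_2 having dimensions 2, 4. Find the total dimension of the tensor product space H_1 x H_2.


dim(H_1 x H_2) = 2 * 4
= 8

8


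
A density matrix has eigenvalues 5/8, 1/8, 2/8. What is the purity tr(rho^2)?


tr(rho^2) = sum of eigenvalues squared
= (5/8)^2 + (1/8)^2 + (2/8)^2
= (25 + 1 + 4) / 64
= 30/64
= 0.4688

0.4688


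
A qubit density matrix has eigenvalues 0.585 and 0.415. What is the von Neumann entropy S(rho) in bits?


S = -p*log2(p) - (1-p)*log2(1-p)
p = 0.5850, 1-p = 0.4150
= -0.5850 * log2(0.5850) - 0.4150 * log2(0.4150)
= -(-0.4525) - (-0.5266)
= 0.9791

0.9791


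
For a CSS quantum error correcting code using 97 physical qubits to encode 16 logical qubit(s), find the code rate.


Code rate R = k/n
= 16/97
= 0.1649

0.1649


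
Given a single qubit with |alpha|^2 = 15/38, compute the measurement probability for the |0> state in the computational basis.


|alpha|^2 = 15/38 = 0.3947
|beta|^2 = 1 - 15/38 = 23/38 = 0.6053
P(|0>) = |alpha|^2 = 0.3947

0.3947


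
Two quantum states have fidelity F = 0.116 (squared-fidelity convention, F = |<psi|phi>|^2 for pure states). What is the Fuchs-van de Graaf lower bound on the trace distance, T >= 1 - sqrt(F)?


Fuchs-van de Graaf (squared-fidelity convention): 1 - sqrt(F) <= T <= sqrt(1 - F).
Lower bound: T >= 1 - sqrt(F)
sqrt(F) = sqrt(0.116) = 0.3406
T >= 1 - 0.3406
T >= 0.6594

0.6594


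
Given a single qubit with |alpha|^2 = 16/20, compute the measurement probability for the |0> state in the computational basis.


|alpha|^2 = 16/20 = 0.8000
|beta|^2 = 1 - 16/20 = 4/20 = 0.2000
P(|0>) = |alpha|^2 = 0.8000

0.8000


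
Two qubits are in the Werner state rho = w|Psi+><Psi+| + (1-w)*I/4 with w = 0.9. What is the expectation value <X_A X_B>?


|Psi+> = (|01> + |10>)/sqrt(2)
For the pure Bell state, <X_A X_B> = +1 (Bell-state Pauli correlator).
The maximally-mixed part I/4 has tr(I/4 * P tensor P) = 0 for any traceless Pauli P.
So <X_A X_B>_rho = w * (+1) + (1 - w) * 0
= 0.9 * (+1)
= 0.9000

0.9000


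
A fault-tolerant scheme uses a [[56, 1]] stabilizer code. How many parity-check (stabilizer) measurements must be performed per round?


For an [[n,k]] stabilizer code:
Number of stabilizer generators = n - k
= 56 - 1
= 55

55


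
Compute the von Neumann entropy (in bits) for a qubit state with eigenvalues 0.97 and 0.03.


S = -p*log2(p) - (1-p)*log2(1-p)
p = 0.9700, 1-p = 0.0300
= -0.9700 * log2(0.9700) - 0.0300 * log2(0.0300)
= -(-0.0426) - (-0.1518)
= 0.1944

0.1944


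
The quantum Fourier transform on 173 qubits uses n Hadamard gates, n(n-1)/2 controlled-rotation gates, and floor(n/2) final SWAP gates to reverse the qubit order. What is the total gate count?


Hadamard gates: 173
Controlled rotations: n*(n-1)/2 = 173*172/2 = 14878
SWAP gates: floor(n/2) = floor(173/2) = 86
Total = 173 + 14878 + 86
= 15137

15137


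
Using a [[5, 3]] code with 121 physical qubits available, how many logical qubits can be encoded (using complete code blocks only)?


Each code block uses 5 physical qubits for 3 logical qubit(s).
Number of complete blocks = floor(121 / 5) = 24
Logical qubits = 24 * 3
= 72

72


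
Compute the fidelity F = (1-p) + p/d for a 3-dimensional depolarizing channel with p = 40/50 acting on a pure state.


F = (1-p) + p/d
= (1 - 0.8000) + 0.8000/3
= 0.2000 + 0.2667
= 0.4667

0.4667


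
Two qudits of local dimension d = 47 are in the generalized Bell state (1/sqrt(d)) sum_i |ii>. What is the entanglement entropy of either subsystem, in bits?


For a maximally entangled state in d x d:
S = log2(d) = log2(47)
= 5.5546

5.5546


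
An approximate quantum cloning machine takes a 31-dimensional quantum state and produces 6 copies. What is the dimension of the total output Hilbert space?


Output space = H^(tensor 6) where dim(H) = 31
dim = 31^6
= 961 (after 2 factors)
= 29791 (after 3 factors)
= 923521 (after 4 factors)
= 28629151 (after 5 factors)
= 887503681 (after 6 factors)
= 887503681

887503681


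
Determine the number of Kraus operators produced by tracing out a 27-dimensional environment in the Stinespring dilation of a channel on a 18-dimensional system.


Tracing out the environment in an orthonormal basis {|i>_E} gives Kraus operators K_i = <i|_E U |0>_E.
Number of Kraus operators = dim(H_env) = d_env
= 27

27


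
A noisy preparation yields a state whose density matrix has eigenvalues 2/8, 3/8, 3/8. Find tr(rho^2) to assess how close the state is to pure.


tr(rho^2) = sum of eigenvalues squared
= (2/8)^2 + (3/8)^2 + (3/8)^2
= (4 + 9 + 9) / 64
= 22/64
= 0.3438

0.3438


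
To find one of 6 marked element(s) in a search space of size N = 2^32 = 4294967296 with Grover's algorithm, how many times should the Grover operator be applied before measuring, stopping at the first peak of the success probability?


After j Grover iterations the success probability is P(j) = sin^2((2j+1)*theta), where sin(theta) = sqrt(k/N).
N = 2^32 = 4294967296, k = 6
sin(theta) = sqrt(k/N) = 3.73762473e-05
theta = arcsin(sqrt(k/N)) = 3.73762473e-05 rad
P(j) reaches its first maximum when (2j+1)*theta is as close as possible to pi/2, i.e. j = round(pi/(4*theta) - 1/2).
pi/(4*theta) - 1/2 = 21012.7964
(For comparison, the common estimate pi/4 * sqrt(N/k) = 21013.2964; the exact maximiser is used here.)
Optimal iterations = 21013

21013


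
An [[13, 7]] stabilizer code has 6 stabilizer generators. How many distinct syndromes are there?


Each stabilizer generator gives a binary (+1 or -1) measurement outcome.
With 6 independent generators:
Total syndromes = 2^6
= 64

64


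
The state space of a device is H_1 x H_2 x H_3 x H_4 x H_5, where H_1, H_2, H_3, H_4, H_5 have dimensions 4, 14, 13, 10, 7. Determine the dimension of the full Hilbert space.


dim(H_1 x H_2 x H_3 x H_4 x H_5) = 4 * 14 * 13 * 10 * 7
= 56 * 13 * 10 * 7
= 728 * 10 * 7
= 7280 * 7
= 50960

50960


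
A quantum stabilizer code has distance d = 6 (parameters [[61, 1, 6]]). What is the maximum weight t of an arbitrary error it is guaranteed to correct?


Code parameters: [[61, 1, 6]], distance d = 6.
Number of correctable errors = floor((d-1)/2)
= floor((6 - 1)/2)
= floor(5/2)
= 2

2


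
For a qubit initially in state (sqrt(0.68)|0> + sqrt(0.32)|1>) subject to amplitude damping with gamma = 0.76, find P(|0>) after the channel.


For amplitude damping with parameter gamma on state sqrt(a)|0> + sqrt(b)|1>:
alpha^2 = 0.68, beta^2 = 0.32
P(|0>) = alpha^2 + gamma * beta^2
= 0.68 + 0.76 * 0.32
= 0.68 + 0.2432
= 0.9232

0.9232


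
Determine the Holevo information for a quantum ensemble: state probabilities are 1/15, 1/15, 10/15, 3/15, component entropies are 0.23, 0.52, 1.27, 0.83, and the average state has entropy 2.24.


chi = S(rho) - sum_i p_i * S(rho_i)
Weighted entropy = 1/15 * 0.23 + 1/15 * 0.52 + 10/15 * 1.27 + 3/15 * 0.83
= 1.0627
chi = 2.24 - 1.0627
= 1.1773

1.1773


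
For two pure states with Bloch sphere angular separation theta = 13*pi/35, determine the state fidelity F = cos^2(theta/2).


For states separated by angle theta on Bloch sphere:
F = cos^2(theta/2)
theta = 13*pi/35 = 1.1669
theta/2 = 0.5834
cos(theta/2) = 0.8346
F = 0.6965

0.6965


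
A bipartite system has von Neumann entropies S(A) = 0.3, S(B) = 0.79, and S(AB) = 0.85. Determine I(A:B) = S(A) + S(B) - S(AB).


I(A:B) = S(A) + S(B) - S(AB)
= 0.3 + 0.79 - 0.85
= 0.2400

0.2400


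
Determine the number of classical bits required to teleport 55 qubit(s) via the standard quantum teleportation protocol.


Quantum teleportation requires 2 classical bits per qubit teleported.
55 qubit(s) -> 2 * 55 = 110 classical bits

110


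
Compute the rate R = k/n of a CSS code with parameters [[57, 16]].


Code rate R = k/n
= 16/57
= 0.2807

0.2807


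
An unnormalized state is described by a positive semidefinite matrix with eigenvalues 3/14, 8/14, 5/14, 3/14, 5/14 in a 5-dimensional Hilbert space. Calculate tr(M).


tr(M) = sum of eigenvalues
= 3/14 + 8/14 + 5/14 + 3/14 + 5/14
= 24/14
= 1.7143

1.7143


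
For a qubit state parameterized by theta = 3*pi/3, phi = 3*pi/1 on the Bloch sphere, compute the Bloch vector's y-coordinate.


theta = 3.1416, phi = 9.4248
r_y = sin(theta)*sin(phi) = 0.0000 * 0.0000
r_y = 0.0000

0.0000


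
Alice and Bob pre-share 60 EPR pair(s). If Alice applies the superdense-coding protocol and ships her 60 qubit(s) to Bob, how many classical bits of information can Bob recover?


Superdense coding allows 2 classical bits per shared entangled pair.
60 pair(s) -> 2 * 60 = 120 classical bits

120


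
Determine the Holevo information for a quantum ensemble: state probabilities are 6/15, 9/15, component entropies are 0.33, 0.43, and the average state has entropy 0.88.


chi = S(rho) - sum_i p_i * S(rho_i)
Weighted entropy = 6/15 * 0.33 + 9/15 * 0.43
= 0.3900
chi = 0.88 - 0.3900
= 0.4900

0.4900


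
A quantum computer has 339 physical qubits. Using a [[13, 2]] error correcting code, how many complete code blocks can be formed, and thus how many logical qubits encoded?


Each code block uses 13 physical qubits for 2 logical qubit(s).
Number of complete blocks = floor(339 / 13) = 26
Logical qubits = 26 * 2
= 52

52


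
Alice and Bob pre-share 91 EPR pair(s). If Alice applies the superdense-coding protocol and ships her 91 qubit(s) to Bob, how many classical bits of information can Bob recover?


Superdense coding allows 2 classical bits per shared entangled pair.
91 pair(s) -> 2 * 91 = 182 classical bits

182


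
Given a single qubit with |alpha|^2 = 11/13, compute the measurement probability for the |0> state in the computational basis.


|alpha|^2 = 11/13 = 0.8462
|beta|^2 = 1 - 11/13 = 2/13 = 0.1538
P(|0>) = |alpha|^2 = 0.8462

0.8462


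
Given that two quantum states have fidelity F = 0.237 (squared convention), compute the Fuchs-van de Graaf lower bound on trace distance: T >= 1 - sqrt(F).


Fuchs-van de Graaf (squared-fidelity convention): 1 - sqrt(F) <= T <= sqrt(1 - F).
Lower bound: T >= 1 - sqrt(F)
sqrt(F) = sqrt(0.237) = 0.4868
T >= 1 - 0.4868
T >= 0.5132

0.5132


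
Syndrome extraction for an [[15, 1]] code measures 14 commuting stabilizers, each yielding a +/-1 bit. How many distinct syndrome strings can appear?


Each stabilizer generator gives a binary (+1 or -1) measurement outcome.
With 14 independent generators:
Total syndromes = 2^14
= 16384

16384


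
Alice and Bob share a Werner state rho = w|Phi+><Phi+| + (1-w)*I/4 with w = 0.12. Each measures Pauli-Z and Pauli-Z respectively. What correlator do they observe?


|Phi+> = (|00> + |11>)/sqrt(2)
For the pure Bell state, <Z_A Z_B> = +1 (Bell-state Pauli correlator).
The maximally-mixed part I/4 has tr(I/4 * P tensor P) = 0 for any traceless Pauli P.
So <Z_A Z_B>_rho = w * (+1) + (1 - w) * 0
= 0.12 * (+1)
= 0.1200

0.1200


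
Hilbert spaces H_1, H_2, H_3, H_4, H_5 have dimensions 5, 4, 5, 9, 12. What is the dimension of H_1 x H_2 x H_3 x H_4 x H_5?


dim(H_1 x H_2 x H_3 x H_4 x H_5) = 5 * 4 * 5 * 9 * 12
= 20 * 5 * 9 * 12
= 100 * 9 * 12
= 900 * 12
= 10800

10800


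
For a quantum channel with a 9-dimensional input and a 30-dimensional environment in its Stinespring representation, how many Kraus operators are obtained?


Tracing out the environment in an orthonormal basis {|i>_E} gives Kraus operators K_i = <i|_E U |0>_E.
Number of Kraus operators = dim(H_env) = d_env
= 30

30


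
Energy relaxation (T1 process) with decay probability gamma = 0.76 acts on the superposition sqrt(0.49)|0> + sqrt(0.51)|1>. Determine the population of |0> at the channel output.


For amplitude damping with parameter gamma on state sqrt(a)|0> + sqrt(b)|1>:
alpha^2 = 0.49, beta^2 = 0.51
P(|0>) = alpha^2 + gamma * beta^2
= 0.49 + 0.76 * 0.51
= 0.49 + 0.3876
= 0.8776

0.8776


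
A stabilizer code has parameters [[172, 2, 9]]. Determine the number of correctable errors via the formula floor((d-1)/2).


Code parameters: [[172, 2, 9]], distance d = 9.
Number of correctable errors = floor((d-1)/2)
= floor((9 - 1)/2)
= floor(8/2)
= 4

4


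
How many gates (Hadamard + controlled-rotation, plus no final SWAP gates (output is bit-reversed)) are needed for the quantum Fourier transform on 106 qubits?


Hadamard gates: 106
Controlled rotations: n*(n-1)/2 = 106*105/2 = 5565
SWAP gates: 0 (omitted)
Total = 106 + 5565
= 5671

5671


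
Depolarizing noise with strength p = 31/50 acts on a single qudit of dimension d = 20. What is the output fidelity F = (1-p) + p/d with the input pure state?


F = (1-p) + p/d
= (1 - 0.6200) + 0.6200/20
= 0.3800 + 0.0310
= 0.4110

0.4110


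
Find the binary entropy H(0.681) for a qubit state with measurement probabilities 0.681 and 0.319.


S = -p*log2(p) - (1-p)*log2(1-p)
p = 0.6810, 1-p = 0.3190
= -0.6810 * log2(0.6810) - 0.3190 * log2(0.3190)
= -(-0.3775) - (-0.5258)
= 0.9033

0.9033


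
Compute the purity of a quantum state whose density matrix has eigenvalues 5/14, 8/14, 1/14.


tr(rho^2) = sum of eigenvalues squared
= (5/14)^2 + (8/14)^2 + (1/14)^2
= (25 + 64 + 1) / 196
= 90/196
= 0.4592

0.4592


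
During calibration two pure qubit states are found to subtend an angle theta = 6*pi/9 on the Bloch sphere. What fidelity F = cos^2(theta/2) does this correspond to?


For states separated by angle theta on Bloch sphere:
F = cos^2(theta/2)
theta = 6*pi/9 = 2.0944
theta/2 = 1.0472
cos(theta/2) = 0.5000
F = 0.2500

0.2500


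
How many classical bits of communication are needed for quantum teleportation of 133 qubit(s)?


Quantum teleportation requires 2 classical bits per qubit teleported.
133 qubit(s) -> 2 * 133 = 266 classical bits

266


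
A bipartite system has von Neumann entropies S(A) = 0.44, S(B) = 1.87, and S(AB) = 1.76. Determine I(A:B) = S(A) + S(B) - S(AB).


I(A:B) = S(A) + S(B) - S(AB)
= 0.44 + 1.87 - 1.76
= 0.5500

0.5500


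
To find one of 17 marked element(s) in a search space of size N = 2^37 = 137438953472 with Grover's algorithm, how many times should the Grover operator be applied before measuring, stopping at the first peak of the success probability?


After j Grover iterations the success probability is P(j) = sin^2((2j+1)*theta), where sin(theta) = sqrt(k/N).
N = 2^37 = 137438953472, k = 17
sin(theta) = sqrt(k/N) = 1.112165812e-05
theta = arcsin(sqrt(k/N)) = 1.112165812e-05 rad
P(j) reaches its first maximum when (2j+1)*theta is as close as possible to pi/2, i.e. j = round(pi/(4*theta) - 1/2).
pi/(4*theta) - 1/2 = 70618.3011
(For comparison, the common estimate pi/4 * sqrt(N/k) = 70618.8011; the exact maximiser is used here.)
Optimal iterations = 70618

70618


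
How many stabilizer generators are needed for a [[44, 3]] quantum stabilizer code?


For an [[n,k]] stabilizer code:
Number of stabilizer generators = n - k
= 44 - 3
= 41

41


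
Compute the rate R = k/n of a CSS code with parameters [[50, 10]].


Code rate R = k/n
= 10/50
= 0.2000

0.2000


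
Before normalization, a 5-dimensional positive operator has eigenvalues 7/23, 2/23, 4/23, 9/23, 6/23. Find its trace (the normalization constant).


tr(M) = sum of eigenvalues
= 7/23 + 2/23 + 4/23 + 9/23 + 6/23
= 28/23
= 1.2174

1.2174


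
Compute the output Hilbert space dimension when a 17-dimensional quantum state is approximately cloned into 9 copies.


Output space = H^(tensor 9) where dim(H) = 17
dim = 17^9
= 289 (after 2 factors)
= 4913 (after 3 factors)
= 83521 (after 4 factors)
= 1419857 (after 5 factors)
= 24137569 (after 6 factors)
= 410338673 (after 7 factors)
= 6975757441 (after 8 factors)
= 118587876497 (after 9 factors)
= 118587876497

118587876497


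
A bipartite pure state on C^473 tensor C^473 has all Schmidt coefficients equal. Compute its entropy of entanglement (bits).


For a maximally entangled state in d x d:
S = log2(d) = log2(473)
= 8.8857

8.8857


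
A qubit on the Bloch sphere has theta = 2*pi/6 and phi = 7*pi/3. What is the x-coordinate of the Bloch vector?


theta = 1.0472, phi = 7.3304
r_x = sin(theta)*cos(phi) = 0.8660 * 0.5000
r_x = 0.4330

0.4330


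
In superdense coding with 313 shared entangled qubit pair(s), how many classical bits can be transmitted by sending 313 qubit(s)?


Superdense coding allows 2 classical bits per shared entangled pair.
313 pair(s) -> 2 * 313 = 626 classical bits

626


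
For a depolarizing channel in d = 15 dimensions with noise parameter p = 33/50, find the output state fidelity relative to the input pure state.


F = (1-p) + p/d
= (1 - 0.6600) + 0.6600/15
= 0.3400 + 0.0440
= 0.3840

0.3840


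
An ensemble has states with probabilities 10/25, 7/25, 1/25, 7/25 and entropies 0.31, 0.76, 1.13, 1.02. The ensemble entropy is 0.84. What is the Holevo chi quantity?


chi = S(rho) - sum_i p_i * S(rho_i)
Weighted entropy = 10/25 * 0.31 + 7/25 * 0.76 + 1/25 * 1.13 + 7/25 * 1.02
= 0.6676
chi = 0.84 - 0.6676
= 0.1724

0.1724


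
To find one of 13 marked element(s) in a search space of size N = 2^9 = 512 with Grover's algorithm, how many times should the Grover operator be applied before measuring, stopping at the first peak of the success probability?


After j Grover iterations the success probability is P(j) = sin^2((2j+1)*theta), where sin(theta) = sqrt(k/N).
N = 2^9 = 512, k = 13
sin(theta) = sqrt(k/N) = 0.1593443598
theta = arcsin(sqrt(k/N)) = 0.1600264916 rad
P(j) reaches its first maximum when (2j+1)*theta is as close as possible to pi/2, i.e. j = round(pi/(4*theta) - 1/2).
pi/(4*theta) - 1/2 = 4.4079
(For comparison, the common estimate pi/4 * sqrt(N/k) = 4.9289; the exact maximiser is used here.)
Optimal iterations = 4

4


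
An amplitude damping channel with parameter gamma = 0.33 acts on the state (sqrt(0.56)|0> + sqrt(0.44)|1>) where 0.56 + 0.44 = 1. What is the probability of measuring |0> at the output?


For amplitude damping with parameter gamma on state sqrt(a)|0> + sqrt(b)|1>:
alpha^2 = 0.56, beta^2 = 0.44
P(|0>) = alpha^2 + gamma * beta^2
= 0.56 + 0.33 * 0.44
= 0.56 + 0.1452
= 0.7052

0.7052


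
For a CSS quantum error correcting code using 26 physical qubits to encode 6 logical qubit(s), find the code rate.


Code rate R = k/n
= 6/26
= 0.2308

0.2308
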